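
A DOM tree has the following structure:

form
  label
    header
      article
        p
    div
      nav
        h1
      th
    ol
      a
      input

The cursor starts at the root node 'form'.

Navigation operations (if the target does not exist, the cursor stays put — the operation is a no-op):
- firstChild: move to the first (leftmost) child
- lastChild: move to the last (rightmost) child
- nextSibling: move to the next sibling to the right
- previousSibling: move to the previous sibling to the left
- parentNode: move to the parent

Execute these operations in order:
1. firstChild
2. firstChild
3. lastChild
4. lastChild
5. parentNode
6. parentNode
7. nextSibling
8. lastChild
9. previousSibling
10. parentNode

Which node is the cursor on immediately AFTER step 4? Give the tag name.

After 1 (firstChild): label
After 2 (firstChild): header
After 3 (lastChild): article
After 4 (lastChild): p

Answer: p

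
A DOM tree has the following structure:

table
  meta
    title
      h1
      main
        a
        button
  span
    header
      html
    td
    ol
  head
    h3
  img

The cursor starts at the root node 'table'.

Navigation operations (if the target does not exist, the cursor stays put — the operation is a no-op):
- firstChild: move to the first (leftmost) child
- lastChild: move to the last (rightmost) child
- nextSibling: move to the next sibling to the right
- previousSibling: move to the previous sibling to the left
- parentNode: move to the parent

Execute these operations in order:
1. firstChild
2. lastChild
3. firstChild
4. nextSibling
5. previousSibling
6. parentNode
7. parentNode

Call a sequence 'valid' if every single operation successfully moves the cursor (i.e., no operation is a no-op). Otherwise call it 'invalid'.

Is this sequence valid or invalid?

After 1 (firstChild): meta
After 2 (lastChild): title
After 3 (firstChild): h1
After 4 (nextSibling): main
After 5 (previousSibling): h1
After 6 (parentNode): title
After 7 (parentNode): meta

Answer: valid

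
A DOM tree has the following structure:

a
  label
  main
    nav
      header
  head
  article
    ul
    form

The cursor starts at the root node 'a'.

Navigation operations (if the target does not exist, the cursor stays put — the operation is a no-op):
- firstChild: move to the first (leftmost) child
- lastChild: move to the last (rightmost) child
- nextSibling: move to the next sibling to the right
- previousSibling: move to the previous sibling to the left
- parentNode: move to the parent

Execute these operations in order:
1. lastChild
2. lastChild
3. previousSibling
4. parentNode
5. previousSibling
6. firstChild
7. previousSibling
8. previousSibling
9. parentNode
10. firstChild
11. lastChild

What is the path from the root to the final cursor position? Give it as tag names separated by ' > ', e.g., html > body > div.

Answer: a > label

Derivation:
After 1 (lastChild): article
After 2 (lastChild): form
After 3 (previousSibling): ul
After 4 (parentNode): article
After 5 (previousSibling): head
After 6 (firstChild): head (no-op, stayed)
After 7 (previousSibling): main
After 8 (previousSibling): label
After 9 (parentNode): a
After 10 (firstChild): label
After 11 (lastChild): label (no-op, stayed)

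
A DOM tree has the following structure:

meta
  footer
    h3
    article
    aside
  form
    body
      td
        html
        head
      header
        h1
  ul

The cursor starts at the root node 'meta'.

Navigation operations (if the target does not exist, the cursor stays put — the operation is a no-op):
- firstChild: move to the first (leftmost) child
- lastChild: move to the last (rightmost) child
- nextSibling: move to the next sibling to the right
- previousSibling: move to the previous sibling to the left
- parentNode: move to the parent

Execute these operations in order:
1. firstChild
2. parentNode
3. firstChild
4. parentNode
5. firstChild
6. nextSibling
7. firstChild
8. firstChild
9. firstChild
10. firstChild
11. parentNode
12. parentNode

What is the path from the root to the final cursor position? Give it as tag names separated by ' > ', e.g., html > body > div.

After 1 (firstChild): footer
After 2 (parentNode): meta
After 3 (firstChild): footer
After 4 (parentNode): meta
After 5 (firstChild): footer
After 6 (nextSibling): form
After 7 (firstChild): body
After 8 (firstChild): td
After 9 (firstChild): html
After 10 (firstChild): html (no-op, stayed)
After 11 (parentNode): td
After 12 (parentNode): body

Answer: meta > form > body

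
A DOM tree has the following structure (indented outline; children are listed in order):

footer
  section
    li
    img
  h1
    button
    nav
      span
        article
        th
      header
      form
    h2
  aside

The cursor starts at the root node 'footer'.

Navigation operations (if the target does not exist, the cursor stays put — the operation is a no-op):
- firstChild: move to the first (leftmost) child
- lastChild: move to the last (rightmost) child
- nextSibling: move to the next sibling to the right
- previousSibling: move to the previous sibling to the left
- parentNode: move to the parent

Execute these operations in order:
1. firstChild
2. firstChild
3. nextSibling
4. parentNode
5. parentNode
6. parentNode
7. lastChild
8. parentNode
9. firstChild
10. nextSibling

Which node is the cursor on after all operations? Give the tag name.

Answer: h1

Derivation:
After 1 (firstChild): section
After 2 (firstChild): li
After 3 (nextSibling): img
After 4 (parentNode): section
After 5 (parentNode): footer
After 6 (parentNode): footer (no-op, stayed)
After 7 (lastChild): aside
After 8 (parentNode): footer
After 9 (firstChild): section
After 10 (nextSibling): h1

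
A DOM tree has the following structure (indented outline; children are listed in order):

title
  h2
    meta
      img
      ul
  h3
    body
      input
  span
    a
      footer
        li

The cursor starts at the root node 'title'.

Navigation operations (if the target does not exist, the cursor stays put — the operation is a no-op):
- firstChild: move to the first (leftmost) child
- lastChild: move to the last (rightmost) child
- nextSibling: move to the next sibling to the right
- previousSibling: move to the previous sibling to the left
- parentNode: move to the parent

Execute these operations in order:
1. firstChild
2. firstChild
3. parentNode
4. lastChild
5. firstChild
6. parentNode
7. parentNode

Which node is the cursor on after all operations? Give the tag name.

After 1 (firstChild): h2
After 2 (firstChild): meta
After 3 (parentNode): h2
After 4 (lastChild): meta
After 5 (firstChild): img
After 6 (parentNode): meta
After 7 (parentNode): h2

Answer: h2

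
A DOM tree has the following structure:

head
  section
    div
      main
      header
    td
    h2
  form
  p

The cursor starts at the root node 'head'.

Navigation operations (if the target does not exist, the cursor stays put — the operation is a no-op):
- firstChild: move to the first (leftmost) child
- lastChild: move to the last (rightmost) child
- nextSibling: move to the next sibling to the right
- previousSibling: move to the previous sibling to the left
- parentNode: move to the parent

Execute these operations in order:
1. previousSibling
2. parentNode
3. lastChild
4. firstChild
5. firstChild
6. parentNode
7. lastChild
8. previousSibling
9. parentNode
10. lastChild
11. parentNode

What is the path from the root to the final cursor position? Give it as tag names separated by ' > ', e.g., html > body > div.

After 1 (previousSibling): head (no-op, stayed)
After 2 (parentNode): head (no-op, stayed)
After 3 (lastChild): p
After 4 (firstChild): p (no-op, stayed)
After 5 (firstChild): p (no-op, stayed)
After 6 (parentNode): head
After 7 (lastChild): p
After 8 (previousSibling): form
After 9 (parentNode): head
After 10 (lastChild): p
After 11 (parentNode): head

Answer: head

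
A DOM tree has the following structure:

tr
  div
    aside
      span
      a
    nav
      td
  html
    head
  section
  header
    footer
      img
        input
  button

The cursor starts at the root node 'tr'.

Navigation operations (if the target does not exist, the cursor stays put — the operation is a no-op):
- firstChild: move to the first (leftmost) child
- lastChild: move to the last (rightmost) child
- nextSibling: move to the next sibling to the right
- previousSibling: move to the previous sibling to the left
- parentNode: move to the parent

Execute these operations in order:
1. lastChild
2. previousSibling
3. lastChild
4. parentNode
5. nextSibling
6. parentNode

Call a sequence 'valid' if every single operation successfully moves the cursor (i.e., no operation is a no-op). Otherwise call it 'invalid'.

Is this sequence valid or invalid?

After 1 (lastChild): button
After 2 (previousSibling): header
After 3 (lastChild): footer
After 4 (parentNode): header
After 5 (nextSibling): button
After 6 (parentNode): tr

Answer: valid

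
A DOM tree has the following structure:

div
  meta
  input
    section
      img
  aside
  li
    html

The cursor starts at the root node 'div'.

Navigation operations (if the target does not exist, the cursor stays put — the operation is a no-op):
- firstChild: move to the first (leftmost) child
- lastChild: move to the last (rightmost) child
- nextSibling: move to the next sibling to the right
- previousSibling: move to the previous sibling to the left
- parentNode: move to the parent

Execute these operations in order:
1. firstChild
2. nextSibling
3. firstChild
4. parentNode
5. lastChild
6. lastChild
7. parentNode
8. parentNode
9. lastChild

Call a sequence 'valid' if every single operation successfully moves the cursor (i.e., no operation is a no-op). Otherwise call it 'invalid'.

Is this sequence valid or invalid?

After 1 (firstChild): meta
After 2 (nextSibling): input
After 3 (firstChild): section
After 4 (parentNode): input
After 5 (lastChild): section
After 6 (lastChild): img
After 7 (parentNode): section
After 8 (parentNode): input
After 9 (lastChild): section

Answer: valid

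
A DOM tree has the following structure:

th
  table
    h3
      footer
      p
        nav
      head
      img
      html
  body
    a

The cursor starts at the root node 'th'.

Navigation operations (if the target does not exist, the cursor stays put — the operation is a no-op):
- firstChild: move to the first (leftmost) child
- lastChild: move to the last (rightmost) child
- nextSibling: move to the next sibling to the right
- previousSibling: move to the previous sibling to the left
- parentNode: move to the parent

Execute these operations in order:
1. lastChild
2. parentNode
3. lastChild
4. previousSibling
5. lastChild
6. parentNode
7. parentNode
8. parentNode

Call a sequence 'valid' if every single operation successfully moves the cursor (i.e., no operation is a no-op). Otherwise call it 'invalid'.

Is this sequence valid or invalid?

After 1 (lastChild): body
After 2 (parentNode): th
After 3 (lastChild): body
After 4 (previousSibling): table
After 5 (lastChild): h3
After 6 (parentNode): table
After 7 (parentNode): th
After 8 (parentNode): th (no-op, stayed)

Answer: invalid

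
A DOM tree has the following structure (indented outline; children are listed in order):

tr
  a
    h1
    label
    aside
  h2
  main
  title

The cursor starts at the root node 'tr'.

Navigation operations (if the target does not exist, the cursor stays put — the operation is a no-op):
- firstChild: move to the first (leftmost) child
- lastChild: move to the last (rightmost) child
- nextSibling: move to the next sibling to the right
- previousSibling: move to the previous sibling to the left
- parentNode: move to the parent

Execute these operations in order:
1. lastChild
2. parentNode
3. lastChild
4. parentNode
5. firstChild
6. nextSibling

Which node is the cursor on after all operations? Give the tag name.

Answer: h2

Derivation:
After 1 (lastChild): title
After 2 (parentNode): tr
After 3 (lastChild): title
After 4 (parentNode): tr
After 5 (firstChild): a
After 6 (nextSibling): h2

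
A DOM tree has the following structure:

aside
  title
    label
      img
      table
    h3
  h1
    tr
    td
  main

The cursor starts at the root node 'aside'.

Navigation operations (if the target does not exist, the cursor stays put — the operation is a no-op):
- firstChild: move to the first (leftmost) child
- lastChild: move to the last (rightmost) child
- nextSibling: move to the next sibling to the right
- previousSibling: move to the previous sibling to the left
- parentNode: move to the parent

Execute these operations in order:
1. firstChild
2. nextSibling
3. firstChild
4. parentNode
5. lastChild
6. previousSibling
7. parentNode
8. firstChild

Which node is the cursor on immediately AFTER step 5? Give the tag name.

After 1 (firstChild): title
After 2 (nextSibling): h1
After 3 (firstChild): tr
After 4 (parentNode): h1
After 5 (lastChild): td

Answer: td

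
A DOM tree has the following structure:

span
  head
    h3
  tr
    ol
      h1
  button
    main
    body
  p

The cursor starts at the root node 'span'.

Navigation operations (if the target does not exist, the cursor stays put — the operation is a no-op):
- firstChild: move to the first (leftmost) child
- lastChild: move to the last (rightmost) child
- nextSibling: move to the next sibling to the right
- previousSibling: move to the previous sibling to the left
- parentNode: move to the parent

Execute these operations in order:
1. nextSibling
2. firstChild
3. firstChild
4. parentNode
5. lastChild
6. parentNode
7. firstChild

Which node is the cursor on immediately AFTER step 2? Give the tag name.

After 1 (nextSibling): span (no-op, stayed)
After 2 (firstChild): head

Answer: head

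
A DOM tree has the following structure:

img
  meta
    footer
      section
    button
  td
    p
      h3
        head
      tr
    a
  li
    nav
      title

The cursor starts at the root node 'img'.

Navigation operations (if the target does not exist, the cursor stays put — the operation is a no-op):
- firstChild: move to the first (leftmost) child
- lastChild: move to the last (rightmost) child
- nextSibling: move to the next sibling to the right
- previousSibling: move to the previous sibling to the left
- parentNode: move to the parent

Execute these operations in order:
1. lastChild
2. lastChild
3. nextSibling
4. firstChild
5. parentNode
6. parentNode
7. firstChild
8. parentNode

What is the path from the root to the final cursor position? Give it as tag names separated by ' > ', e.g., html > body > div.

After 1 (lastChild): li
After 2 (lastChild): nav
After 3 (nextSibling): nav (no-op, stayed)
After 4 (firstChild): title
After 5 (parentNode): nav
After 6 (parentNode): li
After 7 (firstChild): nav
After 8 (parentNode): li

Answer: img > li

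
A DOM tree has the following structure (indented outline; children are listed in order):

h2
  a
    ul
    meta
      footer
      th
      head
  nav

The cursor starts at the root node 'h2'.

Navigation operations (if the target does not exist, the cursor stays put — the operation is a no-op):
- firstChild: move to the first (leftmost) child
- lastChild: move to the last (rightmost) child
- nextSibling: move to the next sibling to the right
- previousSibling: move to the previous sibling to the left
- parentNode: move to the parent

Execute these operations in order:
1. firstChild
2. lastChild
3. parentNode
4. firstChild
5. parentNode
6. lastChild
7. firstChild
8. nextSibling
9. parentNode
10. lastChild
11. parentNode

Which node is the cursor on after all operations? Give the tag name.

After 1 (firstChild): a
After 2 (lastChild): meta
After 3 (parentNode): a
After 4 (firstChild): ul
After 5 (parentNode): a
After 6 (lastChild): meta
After 7 (firstChild): footer
After 8 (nextSibling): th
After 9 (parentNode): meta
After 10 (lastChild): head
After 11 (parentNode): meta

Answer: meta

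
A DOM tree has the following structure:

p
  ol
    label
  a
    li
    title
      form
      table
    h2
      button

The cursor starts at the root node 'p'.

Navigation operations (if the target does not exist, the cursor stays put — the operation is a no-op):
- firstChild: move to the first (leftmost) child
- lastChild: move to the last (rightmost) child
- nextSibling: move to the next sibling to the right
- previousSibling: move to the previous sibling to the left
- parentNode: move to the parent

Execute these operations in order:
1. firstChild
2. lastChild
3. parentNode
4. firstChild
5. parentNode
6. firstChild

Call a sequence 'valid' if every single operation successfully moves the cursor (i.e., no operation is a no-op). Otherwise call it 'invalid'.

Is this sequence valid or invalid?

After 1 (firstChild): ol
After 2 (lastChild): label
After 3 (parentNode): ol
After 4 (firstChild): label
After 5 (parentNode): ol
After 6 (firstChild): label

Answer: valid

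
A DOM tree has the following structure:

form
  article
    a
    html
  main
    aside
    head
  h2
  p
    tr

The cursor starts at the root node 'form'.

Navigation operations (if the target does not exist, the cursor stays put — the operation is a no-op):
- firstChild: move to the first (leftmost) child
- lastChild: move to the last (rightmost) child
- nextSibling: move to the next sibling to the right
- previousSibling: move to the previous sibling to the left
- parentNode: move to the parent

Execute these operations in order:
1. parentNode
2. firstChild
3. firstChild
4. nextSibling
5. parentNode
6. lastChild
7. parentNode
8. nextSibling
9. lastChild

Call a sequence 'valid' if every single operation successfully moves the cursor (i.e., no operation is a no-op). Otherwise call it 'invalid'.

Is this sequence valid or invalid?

Answer: invalid

Derivation:
After 1 (parentNode): form (no-op, stayed)
After 2 (firstChild): article
After 3 (firstChild): a
After 4 (nextSibling): html
After 5 (parentNode): article
After 6 (lastChild): html
After 7 (parentNode): article
After 8 (nextSibling): main
After 9 (lastChild): head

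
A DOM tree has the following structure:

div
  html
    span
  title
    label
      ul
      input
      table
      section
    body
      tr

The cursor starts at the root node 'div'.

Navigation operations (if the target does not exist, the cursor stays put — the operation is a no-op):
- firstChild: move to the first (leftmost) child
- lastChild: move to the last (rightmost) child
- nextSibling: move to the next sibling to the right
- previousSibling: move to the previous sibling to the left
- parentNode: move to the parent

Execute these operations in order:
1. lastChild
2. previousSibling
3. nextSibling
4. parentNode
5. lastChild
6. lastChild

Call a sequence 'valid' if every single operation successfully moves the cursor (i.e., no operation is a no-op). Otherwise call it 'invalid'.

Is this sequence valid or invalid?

After 1 (lastChild): title
After 2 (previousSibling): html
After 3 (nextSibling): title
After 4 (parentNode): div
After 5 (lastChild): title
After 6 (lastChild): body

Answer: valid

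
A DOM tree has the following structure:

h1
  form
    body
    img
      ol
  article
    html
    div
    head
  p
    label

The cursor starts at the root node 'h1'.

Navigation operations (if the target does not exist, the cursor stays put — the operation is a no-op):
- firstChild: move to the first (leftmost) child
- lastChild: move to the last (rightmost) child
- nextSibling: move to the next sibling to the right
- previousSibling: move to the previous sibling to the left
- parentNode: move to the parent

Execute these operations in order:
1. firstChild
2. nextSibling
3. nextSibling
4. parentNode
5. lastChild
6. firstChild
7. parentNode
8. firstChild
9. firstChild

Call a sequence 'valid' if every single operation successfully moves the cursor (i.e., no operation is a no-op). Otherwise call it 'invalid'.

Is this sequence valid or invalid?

Answer: invalid

Derivation:
After 1 (firstChild): form
After 2 (nextSibling): article
After 3 (nextSibling): p
After 4 (parentNode): h1
After 5 (lastChild): p
After 6 (firstChild): label
After 7 (parentNode): p
After 8 (firstChild): label
After 9 (firstChild): label (no-op, stayed)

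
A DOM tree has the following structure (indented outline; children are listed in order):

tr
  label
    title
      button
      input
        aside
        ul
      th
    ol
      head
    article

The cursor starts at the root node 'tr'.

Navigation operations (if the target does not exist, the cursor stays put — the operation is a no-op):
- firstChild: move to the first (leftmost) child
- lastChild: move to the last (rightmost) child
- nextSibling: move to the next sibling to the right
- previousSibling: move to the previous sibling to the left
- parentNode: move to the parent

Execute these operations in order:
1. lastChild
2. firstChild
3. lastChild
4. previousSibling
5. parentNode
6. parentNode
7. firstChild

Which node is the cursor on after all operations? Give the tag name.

After 1 (lastChild): label
After 2 (firstChild): title
After 3 (lastChild): th
After 4 (previousSibling): input
After 5 (parentNode): title
After 6 (parentNode): label
After 7 (firstChild): title

Answer: title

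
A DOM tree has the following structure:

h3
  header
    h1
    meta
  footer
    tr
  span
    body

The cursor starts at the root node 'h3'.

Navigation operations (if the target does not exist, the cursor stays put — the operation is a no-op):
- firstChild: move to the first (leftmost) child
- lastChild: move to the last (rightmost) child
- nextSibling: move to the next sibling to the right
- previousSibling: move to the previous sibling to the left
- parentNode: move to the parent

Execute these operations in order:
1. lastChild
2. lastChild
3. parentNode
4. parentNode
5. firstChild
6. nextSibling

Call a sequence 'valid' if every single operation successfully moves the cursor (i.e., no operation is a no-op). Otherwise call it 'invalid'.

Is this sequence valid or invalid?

After 1 (lastChild): span
After 2 (lastChild): body
After 3 (parentNode): span
After 4 (parentNode): h3
After 5 (firstChild): header
After 6 (nextSibling): footer

Answer: valid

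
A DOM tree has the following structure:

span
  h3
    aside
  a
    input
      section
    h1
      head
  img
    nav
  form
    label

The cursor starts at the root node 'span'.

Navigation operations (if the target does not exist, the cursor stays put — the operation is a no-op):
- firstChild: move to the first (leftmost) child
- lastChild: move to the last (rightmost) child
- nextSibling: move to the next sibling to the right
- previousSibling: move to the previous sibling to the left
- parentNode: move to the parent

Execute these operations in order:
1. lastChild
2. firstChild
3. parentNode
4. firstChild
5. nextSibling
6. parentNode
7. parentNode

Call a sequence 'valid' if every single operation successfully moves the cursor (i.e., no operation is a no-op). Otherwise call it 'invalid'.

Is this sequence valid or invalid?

Answer: invalid

Derivation:
After 1 (lastChild): form
After 2 (firstChild): label
After 3 (parentNode): form
After 4 (firstChild): label
After 5 (nextSibling): label (no-op, stayed)
After 6 (parentNode): form
After 7 (parentNode): span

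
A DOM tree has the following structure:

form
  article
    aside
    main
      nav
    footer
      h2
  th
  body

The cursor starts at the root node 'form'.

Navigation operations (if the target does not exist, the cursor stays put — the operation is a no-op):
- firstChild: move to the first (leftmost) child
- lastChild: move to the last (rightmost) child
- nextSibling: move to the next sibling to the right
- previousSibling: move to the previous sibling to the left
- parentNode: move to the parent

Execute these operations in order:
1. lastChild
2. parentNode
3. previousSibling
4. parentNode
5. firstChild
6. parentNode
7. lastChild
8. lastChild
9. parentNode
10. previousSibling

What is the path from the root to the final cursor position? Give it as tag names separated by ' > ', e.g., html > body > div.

After 1 (lastChild): body
After 2 (parentNode): form
After 3 (previousSibling): form (no-op, stayed)
After 4 (parentNode): form (no-op, stayed)
After 5 (firstChild): article
After 6 (parentNode): form
After 7 (lastChild): body
After 8 (lastChild): body (no-op, stayed)
After 9 (parentNode): form
After 10 (previousSibling): form (no-op, stayed)

Answer: form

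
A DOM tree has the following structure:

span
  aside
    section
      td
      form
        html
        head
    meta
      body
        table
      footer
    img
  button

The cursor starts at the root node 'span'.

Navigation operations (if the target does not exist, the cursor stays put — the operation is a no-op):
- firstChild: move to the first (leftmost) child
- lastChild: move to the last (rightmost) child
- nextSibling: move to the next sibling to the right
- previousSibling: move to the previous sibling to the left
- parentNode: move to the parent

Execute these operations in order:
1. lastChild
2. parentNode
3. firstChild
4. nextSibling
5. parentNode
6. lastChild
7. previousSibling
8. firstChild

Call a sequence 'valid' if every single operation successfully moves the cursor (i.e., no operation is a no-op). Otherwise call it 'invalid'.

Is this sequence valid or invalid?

Answer: valid

Derivation:
After 1 (lastChild): button
After 2 (parentNode): span
After 3 (firstChild): aside
After 4 (nextSibling): button
After 5 (parentNode): span
After 6 (lastChild): button
After 7 (previousSibling): aside
After 8 (firstChild): section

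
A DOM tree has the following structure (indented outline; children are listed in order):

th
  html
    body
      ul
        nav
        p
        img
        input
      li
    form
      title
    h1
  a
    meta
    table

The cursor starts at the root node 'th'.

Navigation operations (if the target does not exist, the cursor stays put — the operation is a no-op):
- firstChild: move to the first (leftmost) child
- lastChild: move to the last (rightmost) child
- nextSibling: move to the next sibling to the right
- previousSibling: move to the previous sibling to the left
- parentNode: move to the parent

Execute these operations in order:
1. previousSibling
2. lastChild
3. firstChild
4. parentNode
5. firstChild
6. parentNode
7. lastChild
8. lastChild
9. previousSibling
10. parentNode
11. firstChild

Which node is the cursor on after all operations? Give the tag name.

After 1 (previousSibling): th (no-op, stayed)
After 2 (lastChild): a
After 3 (firstChild): meta
After 4 (parentNode): a
After 5 (firstChild): meta
After 6 (parentNode): a
After 7 (lastChild): table
After 8 (lastChild): table (no-op, stayed)
After 9 (previousSibling): meta
After 10 (parentNode): a
After 11 (firstChild): meta

Answer: meta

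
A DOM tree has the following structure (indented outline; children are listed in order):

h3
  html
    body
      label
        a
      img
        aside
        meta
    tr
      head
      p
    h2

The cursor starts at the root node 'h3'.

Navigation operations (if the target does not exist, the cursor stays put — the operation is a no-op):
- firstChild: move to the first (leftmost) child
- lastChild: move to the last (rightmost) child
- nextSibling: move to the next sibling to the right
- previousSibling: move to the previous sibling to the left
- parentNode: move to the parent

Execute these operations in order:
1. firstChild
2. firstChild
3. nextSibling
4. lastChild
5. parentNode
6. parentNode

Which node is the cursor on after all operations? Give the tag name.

After 1 (firstChild): html
After 2 (firstChild): body
After 3 (nextSibling): tr
After 4 (lastChild): p
After 5 (parentNode): tr
After 6 (parentNode): html

Answer: html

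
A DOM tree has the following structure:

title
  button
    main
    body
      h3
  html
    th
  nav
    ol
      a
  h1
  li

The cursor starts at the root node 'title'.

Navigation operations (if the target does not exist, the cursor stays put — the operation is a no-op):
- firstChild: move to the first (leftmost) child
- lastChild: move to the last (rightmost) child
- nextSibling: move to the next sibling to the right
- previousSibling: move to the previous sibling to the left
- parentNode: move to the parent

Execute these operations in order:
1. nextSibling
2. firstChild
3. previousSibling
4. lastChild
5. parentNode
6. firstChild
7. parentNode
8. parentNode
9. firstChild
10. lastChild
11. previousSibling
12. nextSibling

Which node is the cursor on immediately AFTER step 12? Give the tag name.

Answer: body

Derivation:
After 1 (nextSibling): title (no-op, stayed)
After 2 (firstChild): button
After 3 (previousSibling): button (no-op, stayed)
After 4 (lastChild): body
After 5 (parentNode): button
After 6 (firstChild): main
After 7 (parentNode): button
After 8 (parentNode): title
After 9 (firstChild): button
After 10 (lastChild): body
After 11 (previousSibling): main
After 12 (nextSibling): body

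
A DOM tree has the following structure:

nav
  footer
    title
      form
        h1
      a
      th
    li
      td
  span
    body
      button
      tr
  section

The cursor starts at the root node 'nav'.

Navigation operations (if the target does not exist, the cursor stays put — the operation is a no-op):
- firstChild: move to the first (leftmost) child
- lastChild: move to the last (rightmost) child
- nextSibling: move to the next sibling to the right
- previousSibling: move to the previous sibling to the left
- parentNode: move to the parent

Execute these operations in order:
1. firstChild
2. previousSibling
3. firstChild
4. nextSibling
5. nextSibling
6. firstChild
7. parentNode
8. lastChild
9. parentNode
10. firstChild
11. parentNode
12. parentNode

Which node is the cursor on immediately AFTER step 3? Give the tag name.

After 1 (firstChild): footer
After 2 (previousSibling): footer (no-op, stayed)
After 3 (firstChild): title

Answer: title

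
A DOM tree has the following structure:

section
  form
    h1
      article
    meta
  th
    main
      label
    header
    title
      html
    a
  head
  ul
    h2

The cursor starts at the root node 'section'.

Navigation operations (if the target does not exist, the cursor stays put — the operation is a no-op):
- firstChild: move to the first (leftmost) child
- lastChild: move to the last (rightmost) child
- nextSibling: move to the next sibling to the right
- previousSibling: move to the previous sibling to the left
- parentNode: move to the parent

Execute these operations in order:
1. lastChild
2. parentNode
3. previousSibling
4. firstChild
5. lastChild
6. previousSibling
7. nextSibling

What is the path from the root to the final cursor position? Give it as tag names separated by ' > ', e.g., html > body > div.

After 1 (lastChild): ul
After 2 (parentNode): section
After 3 (previousSibling): section (no-op, stayed)
After 4 (firstChild): form
After 5 (lastChild): meta
After 6 (previousSibling): h1
After 7 (nextSibling): meta

Answer: section > form > meta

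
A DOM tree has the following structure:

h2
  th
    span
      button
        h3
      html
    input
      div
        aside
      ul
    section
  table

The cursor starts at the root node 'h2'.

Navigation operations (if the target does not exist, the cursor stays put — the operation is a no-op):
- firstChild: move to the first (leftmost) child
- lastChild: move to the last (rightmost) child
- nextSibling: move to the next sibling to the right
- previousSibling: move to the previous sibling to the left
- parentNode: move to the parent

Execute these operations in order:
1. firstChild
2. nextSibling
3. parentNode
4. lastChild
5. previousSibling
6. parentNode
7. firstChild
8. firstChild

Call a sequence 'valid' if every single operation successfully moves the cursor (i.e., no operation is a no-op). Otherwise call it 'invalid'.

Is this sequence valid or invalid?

Answer: valid

Derivation:
After 1 (firstChild): th
After 2 (nextSibling): table
After 3 (parentNode): h2
After 4 (lastChild): table
After 5 (previousSibling): th
After 6 (parentNode): h2
After 7 (firstChild): th
After 8 (firstChild): span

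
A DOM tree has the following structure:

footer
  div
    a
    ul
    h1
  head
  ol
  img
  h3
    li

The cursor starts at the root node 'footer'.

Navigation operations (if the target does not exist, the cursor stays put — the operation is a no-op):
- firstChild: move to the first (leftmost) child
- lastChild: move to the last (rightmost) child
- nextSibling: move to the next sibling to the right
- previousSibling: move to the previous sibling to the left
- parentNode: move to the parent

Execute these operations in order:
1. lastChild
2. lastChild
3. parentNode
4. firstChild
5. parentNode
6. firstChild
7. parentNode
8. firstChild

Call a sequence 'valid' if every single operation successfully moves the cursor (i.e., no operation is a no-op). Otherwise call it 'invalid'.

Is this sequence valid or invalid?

After 1 (lastChild): h3
After 2 (lastChild): li
After 3 (parentNode): h3
After 4 (firstChild): li
After 5 (parentNode): h3
After 6 (firstChild): li
After 7 (parentNode): h3
After 8 (firstChild): li

Answer: valid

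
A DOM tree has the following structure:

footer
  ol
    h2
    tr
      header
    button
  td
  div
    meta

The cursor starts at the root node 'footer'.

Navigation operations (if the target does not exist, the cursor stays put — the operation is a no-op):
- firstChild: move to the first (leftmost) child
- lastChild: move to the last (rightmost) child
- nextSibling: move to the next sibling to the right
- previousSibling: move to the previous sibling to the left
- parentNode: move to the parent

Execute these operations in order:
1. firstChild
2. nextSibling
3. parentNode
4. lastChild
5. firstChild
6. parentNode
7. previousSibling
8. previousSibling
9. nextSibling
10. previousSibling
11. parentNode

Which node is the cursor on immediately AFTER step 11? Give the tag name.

Answer: footer

Derivation:
After 1 (firstChild): ol
After 2 (nextSibling): td
After 3 (parentNode): footer
After 4 (lastChild): div
After 5 (firstChild): meta
After 6 (parentNode): div
After 7 (previousSibling): td
After 8 (previousSibling): ol
After 9 (nextSibling): td
After 10 (previousSibling): ol
After 11 (parentNode): footer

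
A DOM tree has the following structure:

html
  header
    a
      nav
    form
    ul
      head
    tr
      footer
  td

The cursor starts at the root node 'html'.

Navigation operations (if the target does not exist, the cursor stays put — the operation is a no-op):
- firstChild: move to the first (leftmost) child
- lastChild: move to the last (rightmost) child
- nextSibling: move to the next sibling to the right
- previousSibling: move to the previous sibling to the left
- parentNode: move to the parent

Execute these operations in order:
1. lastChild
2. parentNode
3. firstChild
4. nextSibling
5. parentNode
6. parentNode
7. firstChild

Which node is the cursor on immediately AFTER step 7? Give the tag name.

Answer: header

Derivation:
After 1 (lastChild): td
After 2 (parentNode): html
After 3 (firstChild): header
After 4 (nextSibling): td
After 5 (parentNode): html
After 6 (parentNode): html (no-op, stayed)
After 7 (firstChild): header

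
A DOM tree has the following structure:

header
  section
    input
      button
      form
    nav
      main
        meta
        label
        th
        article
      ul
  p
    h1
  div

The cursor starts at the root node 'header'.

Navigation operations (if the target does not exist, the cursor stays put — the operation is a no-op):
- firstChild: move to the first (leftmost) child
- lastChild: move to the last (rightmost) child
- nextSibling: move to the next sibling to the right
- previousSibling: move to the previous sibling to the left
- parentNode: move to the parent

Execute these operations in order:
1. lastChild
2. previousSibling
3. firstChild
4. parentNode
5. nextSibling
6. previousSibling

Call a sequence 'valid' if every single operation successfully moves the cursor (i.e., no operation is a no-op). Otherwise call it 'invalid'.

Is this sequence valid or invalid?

After 1 (lastChild): div
After 2 (previousSibling): p
After 3 (firstChild): h1
After 4 (parentNode): p
After 5 (nextSibling): div
After 6 (previousSibling): p

Answer: valid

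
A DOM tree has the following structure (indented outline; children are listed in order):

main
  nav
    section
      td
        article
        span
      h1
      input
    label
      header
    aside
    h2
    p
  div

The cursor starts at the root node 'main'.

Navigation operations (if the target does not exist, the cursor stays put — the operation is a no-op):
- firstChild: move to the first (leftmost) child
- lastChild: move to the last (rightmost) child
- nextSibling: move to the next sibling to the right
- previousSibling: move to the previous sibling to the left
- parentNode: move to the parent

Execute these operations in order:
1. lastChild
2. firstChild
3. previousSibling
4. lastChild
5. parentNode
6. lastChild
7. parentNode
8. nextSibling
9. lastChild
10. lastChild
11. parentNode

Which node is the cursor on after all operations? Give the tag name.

After 1 (lastChild): div
After 2 (firstChild): div (no-op, stayed)
After 3 (previousSibling): nav
After 4 (lastChild): p
After 5 (parentNode): nav
After 6 (lastChild): p
After 7 (parentNode): nav
After 8 (nextSibling): div
After 9 (lastChild): div (no-op, stayed)
After 10 (lastChild): div (no-op, stayed)
After 11 (parentNode): main

Answer: main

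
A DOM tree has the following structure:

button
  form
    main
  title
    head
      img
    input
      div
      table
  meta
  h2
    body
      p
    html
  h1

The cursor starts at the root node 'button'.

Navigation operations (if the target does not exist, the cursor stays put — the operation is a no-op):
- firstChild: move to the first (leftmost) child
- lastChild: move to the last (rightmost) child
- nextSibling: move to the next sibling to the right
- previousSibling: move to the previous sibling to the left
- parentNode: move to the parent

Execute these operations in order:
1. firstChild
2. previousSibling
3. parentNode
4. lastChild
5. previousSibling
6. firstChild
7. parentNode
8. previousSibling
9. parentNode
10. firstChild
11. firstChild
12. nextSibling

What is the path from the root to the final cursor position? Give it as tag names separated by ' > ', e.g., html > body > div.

Answer: button > form > main

Derivation:
After 1 (firstChild): form
After 2 (previousSibling): form (no-op, stayed)
After 3 (parentNode): button
After 4 (lastChild): h1
After 5 (previousSibling): h2
After 6 (firstChild): body
After 7 (parentNode): h2
After 8 (previousSibling): meta
After 9 (parentNode): button
After 10 (firstChild): form
After 11 (firstChild): main
After 12 (nextSibling): main (no-op, stayed)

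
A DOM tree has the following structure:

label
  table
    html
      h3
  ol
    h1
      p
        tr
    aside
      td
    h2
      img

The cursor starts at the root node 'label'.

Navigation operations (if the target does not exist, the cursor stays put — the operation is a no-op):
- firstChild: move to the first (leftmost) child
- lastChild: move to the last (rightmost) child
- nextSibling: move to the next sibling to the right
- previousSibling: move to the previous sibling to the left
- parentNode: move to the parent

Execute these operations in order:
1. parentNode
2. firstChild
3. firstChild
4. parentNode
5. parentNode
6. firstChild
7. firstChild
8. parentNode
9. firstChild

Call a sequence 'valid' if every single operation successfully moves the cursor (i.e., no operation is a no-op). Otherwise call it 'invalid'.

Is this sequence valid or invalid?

After 1 (parentNode): label (no-op, stayed)
After 2 (firstChild): table
After 3 (firstChild): html
After 4 (parentNode): table
After 5 (parentNode): label
After 6 (firstChild): table
After 7 (firstChild): html
After 8 (parentNode): table
After 9 (firstChild): html

Answer: invalid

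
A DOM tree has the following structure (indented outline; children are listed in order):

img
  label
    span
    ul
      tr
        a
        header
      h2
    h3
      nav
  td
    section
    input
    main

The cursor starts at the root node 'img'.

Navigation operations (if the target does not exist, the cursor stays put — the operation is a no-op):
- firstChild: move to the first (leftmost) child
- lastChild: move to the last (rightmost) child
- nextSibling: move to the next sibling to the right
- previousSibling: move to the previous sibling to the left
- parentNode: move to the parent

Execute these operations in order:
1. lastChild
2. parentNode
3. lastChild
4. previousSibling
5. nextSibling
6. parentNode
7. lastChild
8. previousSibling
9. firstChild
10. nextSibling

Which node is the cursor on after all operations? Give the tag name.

After 1 (lastChild): td
After 2 (parentNode): img
After 3 (lastChild): td
After 4 (previousSibling): label
After 5 (nextSibling): td
After 6 (parentNode): img
After 7 (lastChild): td
After 8 (previousSibling): label
After 9 (firstChild): span
After 10 (nextSibling): ul

Answer: ul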